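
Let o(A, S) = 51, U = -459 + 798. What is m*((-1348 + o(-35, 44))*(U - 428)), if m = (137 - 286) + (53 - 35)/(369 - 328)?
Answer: -703102403/41 ≈ -1.7149e+7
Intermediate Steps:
U = 339
m = -6091/41 (m = -149 + 18/41 = -6091/41 ≈ -148.56)
m*((-1348 + o(-35, 44))*(U - 428)) = -6091*(-1348 + 51)*(339 - 428)/41 = -(-7900027)*(-89)/41 = -6091/41*115433 = -703102403/41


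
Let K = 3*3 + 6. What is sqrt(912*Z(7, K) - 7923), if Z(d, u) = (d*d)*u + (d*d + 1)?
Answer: sqrt(707997) ≈ 841.43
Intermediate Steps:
K = 15 (K = 9 + 6 = 15)
Z(d, u) = 1 + d**2 + u*d**2 (Z(d, u) = d**2*u + (d**2 + 1) = u*d**2 + (1 + d**2) = 1 + d**2 + u*d**2)
sqrt(912*Z(7, K) - 7923) = sqrt(912*(1 + 7**2 + 15*7**2) - 7923) = sqrt(912*(1 + 49 + 15*49) - 7923) = sqrt(912*(1 + 49 + 735) - 7923) = sqrt(912*785 - 7923) = sqrt(715920 - 7923) = sqrt(707997)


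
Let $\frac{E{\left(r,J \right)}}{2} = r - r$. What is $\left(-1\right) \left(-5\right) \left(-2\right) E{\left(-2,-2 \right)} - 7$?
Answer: $-7$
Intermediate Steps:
$E{\left(r,J \right)} = 0$ ($E{\left(r,J \right)} = 2 \left(r - r\right) = 2 \cdot 0 = 0$)
$\left(-1\right) \left(-5\right) \left(-2\right) E{\left(-2,-2 \right)} - 7 = \left(-1\right) \left(-5\right) \left(-2\right) 0 - 7 = 5 \left(-2\right) 0 - 7 = \left(-10\right) 0 - 7 = 0 - 7 = -7$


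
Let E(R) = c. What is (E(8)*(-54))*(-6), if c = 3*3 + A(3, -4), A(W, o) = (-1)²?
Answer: 3240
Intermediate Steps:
A(W, o) = 1
c = 10 (c = 3*3 + 1 = 9 + 1 = 10)
E(R) = 10
(E(8)*(-54))*(-6) = (10*(-54))*(-6) = -540*(-6) = 3240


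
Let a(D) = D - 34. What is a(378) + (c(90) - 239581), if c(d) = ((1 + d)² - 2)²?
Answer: 68302604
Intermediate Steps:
a(D) = -34 + D
c(d) = (-2 + (1 + d)²)²
a(378) + (c(90) - 239581) = (-34 + 378) + ((-2 + (1 + 90)²)² - 239581) = 344 + ((-2 + 91²)² - 239581) = 344 + ((-2 + 8281)² - 239581) = 344 + (8279² - 239581) = 344 + (68541841 - 239581) = 344 + 68302260 = 68302604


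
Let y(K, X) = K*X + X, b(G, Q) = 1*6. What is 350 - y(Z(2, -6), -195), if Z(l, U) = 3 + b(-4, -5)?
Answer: 2300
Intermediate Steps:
b(G, Q) = 6
Z(l, U) = 9 (Z(l, U) = 3 + 6 = 9)
y(K, X) = X + K*X
350 - y(Z(2, -6), -195) = 350 - (-195)*(1 + 9) = 350 - (-195)*10 = 350 - 1*(-1950) = 350 + 1950 = 2300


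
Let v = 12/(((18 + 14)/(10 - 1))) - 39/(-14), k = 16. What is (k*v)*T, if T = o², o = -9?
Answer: 55890/7 ≈ 7984.3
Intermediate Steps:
v = 345/56 (v = 12/((32/9)) - 39*(-1/14) = 12/((32*(⅑))) + 39/14 = 12/(32/9) + 39/14 = 12*(9/32) + 39/14 = 27/8 + 39/14 = 345/56 ≈ 6.1607)
T = 81 (T = (-9)² = 81)
(k*v)*T = (16*(345/56))*81 = (690/7)*81 = 55890/7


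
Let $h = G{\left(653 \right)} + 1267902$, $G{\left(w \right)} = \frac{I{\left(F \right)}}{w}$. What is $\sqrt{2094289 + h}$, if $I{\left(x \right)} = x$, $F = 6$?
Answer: $\frac{\sqrt{1433668506037}}{653} \approx 1833.6$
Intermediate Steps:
$G{\left(w \right)} = \frac{6}{w}$
$h = \frac{827940012}{653}$ ($h = \frac{6}{653} + 1267902 = \frac{827940012}{653} \approx 1.2679 \cdot 10^{6}$)
$\sqrt{2094289 + h} = \sqrt{2094289 + \frac{827940012}{653}} = \sqrt{\frac{2195510729}{653}} = \frac{\sqrt{1433668506037}}{653}$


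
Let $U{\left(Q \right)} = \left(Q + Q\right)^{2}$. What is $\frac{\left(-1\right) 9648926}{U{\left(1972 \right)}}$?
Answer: $- \frac{4824463}{7777568} \approx -0.62031$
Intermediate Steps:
$U{\left(Q \right)} = 4 Q^{2}$ ($U{\left(Q \right)} = \left(2 Q\right)^{2} = 4 Q^{2}$)
$\frac{\left(-1\right) 9648926}{U{\left(1972 \right)}} = \frac{\left(-1\right) 9648926}{4 \cdot 1972^{2}} = - \frac{9648926}{4 \cdot 3888784} = - \frac{9648926}{15555136} = \left(-9648926\right) \frac{1}{15555136} = - \frac{4824463}{7777568}$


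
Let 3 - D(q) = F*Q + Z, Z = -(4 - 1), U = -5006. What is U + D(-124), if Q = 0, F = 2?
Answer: -5000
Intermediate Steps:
Z = -3 (Z = -1*3 = -3)
D(q) = 6 (D(q) = 3 - (2*0 - 3) = 3 - (0 - 3) = 3 - 1*(-3) = 3 + 3 = 6)
U + D(-124) = -5006 + 6 = -5000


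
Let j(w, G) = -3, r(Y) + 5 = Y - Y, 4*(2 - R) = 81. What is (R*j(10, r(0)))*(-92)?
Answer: -5037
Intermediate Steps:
R = -73/4 (R = 2 - ¼*81 = 2 - 81/4 = -73/4 ≈ -18.250)
r(Y) = -5 (r(Y) = -5 + (Y - Y) = -5 + 0 = -5)
(R*j(10, r(0)))*(-92) = -73/4*(-3)*(-92) = (219/4)*(-92) = -5037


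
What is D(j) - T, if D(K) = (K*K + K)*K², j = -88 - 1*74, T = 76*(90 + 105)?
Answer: 684481188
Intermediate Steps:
T = 14820 (T = 76*195 = 14820)
j = -162 (j = -88 - 74 = -162)
D(K) = K²*(K + K²) (D(K) = (K² + K)*K² = (K + K²)*K² = K²*(K + K²))
D(j) - T = (-162)³*(1 - 162) - 1*14820 = -4251528*(-161) - 14820 = 684496008 - 14820 = 684481188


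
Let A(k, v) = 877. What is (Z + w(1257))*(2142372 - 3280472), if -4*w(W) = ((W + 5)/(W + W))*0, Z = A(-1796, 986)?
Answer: -998113700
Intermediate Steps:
Z = 877
w(W) = 0 (w(W) = -(W + 5)/(W + W)*0/4 = -(5 + W)/((2*W))*0/4 = -(5 + W)*(1/(2*W))*0/4 = -(5 + W)/(2*W)*0/4 = -1/4*0 = 0)
(Z + w(1257))*(2142372 - 3280472) = (877 + 0)*(2142372 - 3280472) = 877*(-1138100) = -998113700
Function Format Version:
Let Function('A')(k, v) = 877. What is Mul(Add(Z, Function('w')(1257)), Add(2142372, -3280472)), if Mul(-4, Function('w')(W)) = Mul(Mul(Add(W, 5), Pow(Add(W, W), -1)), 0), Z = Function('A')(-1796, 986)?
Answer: -998113700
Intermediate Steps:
Z = 877
Function('w')(W) = 0 (Function('w')(W) = Mul(Rational(-1, 4), Mul(Mul(Add(W, 5), Pow(Add(W, W), -1)), 0)) = Mul(Rational(-1, 4), Mul(Mul(Add(5, W), Pow(Mul(2, W), -1)), 0)) = Mul(Rational(-1, 4), Mul(Mul(Add(5, W), Mul(Rational(1, 2), Pow(W, -1))), 0)) = Mul(Rational(-1, 4), Mul(Mul(Rational(1, 2), Pow(W, -1), Add(5, W)), 0)) = Mul(Rational(-1, 4), 0) = 0)
Mul(Add(Z, Function('w')(1257)), Add(2142372, -3280472)) = Mul(Add(877, 0), Add(2142372, -3280472)) = Mul(877, -1138100) = -998113700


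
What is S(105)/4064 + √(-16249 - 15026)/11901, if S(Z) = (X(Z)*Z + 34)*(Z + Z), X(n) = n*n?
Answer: 121554195/2032 + 5*I*√139/3967 ≈ 59820.0 + 0.01486*I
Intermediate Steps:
X(n) = n²
S(Z) = 2*Z*(34 + Z³) (S(Z) = (Z²*Z + 34)*(Z + Z) = (Z³ + 34)*(2*Z) = (34 + Z³)*(2*Z) = 2*Z*(34 + Z³))
S(105)/4064 + √(-16249 - 15026)/11901 = (2*105*(34 + 105³))/4064 + √(-16249 - 15026)/11901 = (2*105*(34 + 1157625))*(1/4064) + √(-31275)*(1/11901) = (2*105*1157659)*(1/4064) + (15*I*√139)*(1/11901) = 243108390*(1/4064) + 5*I*√139/3967 = 121554195/2032 + 5*I*√139/3967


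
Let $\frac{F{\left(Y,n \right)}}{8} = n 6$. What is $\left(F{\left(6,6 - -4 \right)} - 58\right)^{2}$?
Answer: $178084$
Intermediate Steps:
$F{\left(Y,n \right)} = 48 n$ ($F{\left(Y,n \right)} = 8 n 6 = 8 \cdot 6 n = 48 n$)
$\left(F{\left(6,6 - -4 \right)} - 58\right)^{2} = \left(48 \left(6 - -4\right) - 58\right)^{2} = \left(48 \left(6 + 4\right) - 58\right)^{2} = \left(48 \cdot 10 - 58\right)^{2} = \left(480 - 58\right)^{2} = 422^{2} = 178084$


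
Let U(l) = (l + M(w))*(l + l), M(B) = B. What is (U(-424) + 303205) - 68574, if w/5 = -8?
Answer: 628103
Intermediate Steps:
w = -40 (w = 5*(-8) = -40)
U(l) = 2*l*(-40 + l) (U(l) = (l - 40)*(l + l) = (-40 + l)*(2*l) = 2*l*(-40 + l))
(U(-424) + 303205) - 68574 = (2*(-424)*(-40 - 424) + 303205) - 68574 = (2*(-424)*(-464) + 303205) - 68574 = (393472 + 303205) - 68574 = 696677 - 68574 = 628103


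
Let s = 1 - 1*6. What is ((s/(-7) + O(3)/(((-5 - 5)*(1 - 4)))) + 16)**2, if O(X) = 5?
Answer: 502681/1764 ≈ 284.97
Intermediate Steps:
s = -5 (s = 1 - 6 = -5)
((s/(-7) + O(3)/(((-5 - 5)*(1 - 4)))) + 16)**2 = ((-5/(-7) + 5/(((-5 - 5)*(1 - 4)))) + 16)**2 = ((-5*(-1/7) + 5/((-10*(-3)))) + 16)**2 = ((5/7 + 5/30) + 16)**2 = ((5/7 + 5*(1/30)) + 16)**2 = ((5/7 + 1/6) + 16)**2 = (37/42 + 16)**2 = (709/42)**2 = 502681/1764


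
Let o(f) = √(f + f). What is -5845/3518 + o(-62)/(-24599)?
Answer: -5845/3518 - 2*I*√31/24599 ≈ -1.6615 - 0.00045268*I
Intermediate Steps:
o(f) = √2*√f (o(f) = √(2*f) = √2*√f)
-5845/3518 + o(-62)/(-24599) = -5845/3518 + (√2*√(-62))/(-24599) = -5845*1/3518 + (√2*(I*√62))*(-1/24599) = -5845/3518 + (2*I*√31)*(-1/24599) = -5845/3518 - 2*I*√31/24599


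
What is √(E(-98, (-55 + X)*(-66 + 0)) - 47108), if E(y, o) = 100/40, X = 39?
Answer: I*√188422/2 ≈ 217.04*I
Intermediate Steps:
E(y, o) = 5/2 (E(y, o) = 100*(1/40) = 5/2)
√(E(-98, (-55 + X)*(-66 + 0)) - 47108) = √(5/2 - 47108) = √(-94211/2) = I*√188422/2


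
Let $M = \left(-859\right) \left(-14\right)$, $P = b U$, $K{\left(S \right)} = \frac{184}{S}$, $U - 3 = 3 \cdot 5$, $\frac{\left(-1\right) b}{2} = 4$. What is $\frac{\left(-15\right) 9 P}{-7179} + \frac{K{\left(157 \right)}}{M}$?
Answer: $- \frac{6117165524}{2259090113} \approx -2.7078$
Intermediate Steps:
$b = -8$ ($b = \left(-2\right) 4 = -8$)
$U = 18$ ($U = 3 + 3 \cdot 5 = 3 + 15 = 18$)
$P = -144$ ($P = \left(-8\right) 18 = -144$)
$M = 12026$
$\frac{\left(-15\right) 9 P}{-7179} + \frac{K{\left(157 \right)}}{M} = \frac{\left(-15\right) 9 \left(-144\right)}{-7179} + \frac{184 \cdot \frac{1}{157}}{12026} = \left(-135\right) \left(-144\right) \left(- \frac{1}{7179}\right) + 184 \cdot \frac{1}{157} \cdot \frac{1}{12026} = 19440 \left(- \frac{1}{7179}\right) + \frac{184}{157} \cdot \frac{1}{12026} = - \frac{6480}{2393} + \frac{92}{944041} = - \frac{6117165524}{2259090113}$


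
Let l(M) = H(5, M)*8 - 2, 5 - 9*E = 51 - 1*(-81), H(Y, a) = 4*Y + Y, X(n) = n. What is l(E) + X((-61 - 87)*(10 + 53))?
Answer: -9126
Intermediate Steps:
H(Y, a) = 5*Y
E = -127/9 (E = 5/9 - (51 - 1*(-81))/9 = 5/9 - (51 + 81)/9 = 5/9 - 1/9*132 = 5/9 - 44/3 = -127/9 ≈ -14.111)
l(M) = 198 (l(M) = (5*5)*8 - 2 = 25*8 - 2 = 200 - 2 = 198)
l(E) + X((-61 - 87)*(10 + 53)) = 198 + (-61 - 87)*(10 + 53) = 198 - 148*63 = 198 - 9324 = -9126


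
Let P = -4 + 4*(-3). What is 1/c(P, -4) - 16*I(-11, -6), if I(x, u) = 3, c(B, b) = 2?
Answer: -95/2 ≈ -47.500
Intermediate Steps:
P = -16 (P = -4 - 12 = -16)
1/c(P, -4) - 16*I(-11, -6) = 1/2 - 16*3 = ½ - 48 = -95/2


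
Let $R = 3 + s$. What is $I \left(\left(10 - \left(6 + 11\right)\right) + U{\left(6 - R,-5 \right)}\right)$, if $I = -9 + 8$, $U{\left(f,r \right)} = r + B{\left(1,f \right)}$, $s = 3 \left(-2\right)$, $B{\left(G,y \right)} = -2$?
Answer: $14$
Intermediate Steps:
$s = -6$
$R = -3$ ($R = 3 - 6 = -3$)
$U{\left(f,r \right)} = -2 + r$ ($U{\left(f,r \right)} = r - 2 = -2 + r$)
$I = -1$
$I \left(\left(10 - \left(6 + 11\right)\right) + U{\left(6 - R,-5 \right)}\right) = - (\left(10 - \left(6 + 11\right)\right) - 7) = - (\left(10 - 17\right) - 7) = - (-7 - 7) = \left(-1\right) \left(-14\right) = 14$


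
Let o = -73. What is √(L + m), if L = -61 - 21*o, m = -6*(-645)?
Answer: √5342 ≈ 73.089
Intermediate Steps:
m = 3870
L = 1472 (L = -61 - 21*(-73) = -61 + 1533 = 1472)
√(L + m) = √(1472 + 3870) = √5342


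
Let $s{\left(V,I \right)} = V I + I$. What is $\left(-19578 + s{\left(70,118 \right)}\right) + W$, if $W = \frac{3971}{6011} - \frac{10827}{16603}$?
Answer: $- \frac{1117766240184}{99800633} \approx -11200.0$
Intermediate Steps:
$s{\left(V,I \right)} = I + I V$ ($s{\left(V,I \right)} = I V + I = I + I V$)
$W = \frac{849416}{99800633}$ ($W = 3971 \cdot \frac{1}{6011} - \frac{10827}{16603} = \frac{3971}{6011} - \frac{10827}{16603} = \frac{849416}{99800633} \approx 0.0085111$)
$\left(-19578 + s{\left(70,118 \right)}\right) + W = \left(-19578 + 118 \left(1 + 70\right)\right) + \frac{849416}{99800633} = \left(-19578 + 118 \cdot 71\right) + \frac{849416}{99800633} = \left(-19578 + 8378\right) + \frac{849416}{99800633} = -11200 + \frac{849416}{99800633} = - \frac{1117766240184}{99800633}$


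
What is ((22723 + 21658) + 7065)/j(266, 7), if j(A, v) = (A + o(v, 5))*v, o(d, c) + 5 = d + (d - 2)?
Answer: 51446/1911 ≈ 26.921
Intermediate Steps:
o(d, c) = -7 + 2*d (o(d, c) = -5 + (d + (d - 2)) = -5 + (d + (-2 + d)) = -5 + (-2 + 2*d) = -7 + 2*d)
j(A, v) = v*(-7 + A + 2*v) (j(A, v) = (A + (-7 + 2*v))*v = (-7 + A + 2*v)*v = v*(-7 + A + 2*v))
((22723 + 21658) + 7065)/j(266, 7) = ((22723 + 21658) + 7065)/((7*(-7 + 266 + 2*7))) = (44381 + 7065)/((7*(-7 + 266 + 14))) = 51446/((7*273)) = 51446/1911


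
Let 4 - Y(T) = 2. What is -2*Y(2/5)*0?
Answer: 0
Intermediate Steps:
Y(T) = 2 (Y(T) = 4 - 1*2 = 4 - 2 = 2)
-2*Y(2/5)*0 = -2*2*0 = -4*0 = 0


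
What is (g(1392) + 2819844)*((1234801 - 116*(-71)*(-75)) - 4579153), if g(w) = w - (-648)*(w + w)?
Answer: -18325552329936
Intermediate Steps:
g(w) = 1297*w (g(w) = w - (-648)*2*w = w - (-1296)*w = w + 1296*w = 1297*w)
(g(1392) + 2819844)*((1234801 - 116*(-71)*(-75)) - 4579153) = (1297*1392 + 2819844)*((1234801 - 116*(-71)*(-75)) - 4579153) = (1805424 + 2819844)*((1234801 + 8236*(-75)) - 4579153) = 4625268*((1234801 - 617700) - 4579153) = 4625268*(617101 - 4579153) = 4625268*(-3962052) = -18325552329936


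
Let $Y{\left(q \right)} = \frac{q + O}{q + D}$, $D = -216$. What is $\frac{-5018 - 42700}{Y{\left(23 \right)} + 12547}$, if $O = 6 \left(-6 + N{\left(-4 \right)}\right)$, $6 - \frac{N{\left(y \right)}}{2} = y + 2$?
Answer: $- \frac{4604787}{1210744} \approx -3.8033$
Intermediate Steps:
$N{\left(y \right)} = 8 - 2 y$ ($N{\left(y \right)} = 12 - 2 \left(y + 2\right) = 12 - 2 \left(2 + y\right) = 12 - \left(4 + 2 y\right) = 8 - 2 y$)
$O = 60$ ($O = 6 \left(-6 + \left(8 - -8\right)\right) = 6 \left(-6 + \left(8 + 8\right)\right) = 6 \left(-6 + 16\right) = 6 \cdot 10 = 60$)
$Y{\left(q \right)} = \frac{60 + q}{-216 + q}$ ($Y{\left(q \right)} = \frac{q + 60}{q - 216} = \frac{60 + q}{-216 + q}$)
$\frac{-5018 - 42700}{Y{\left(23 \right)} + 12547} = \frac{-5018 - 42700}{\frac{60 + 23}{-216 + 23} + 12547} = - \frac{47718}{\frac{1}{-193} \cdot 83 + 12547} = - \frac{47718}{\left(- \frac{1}{193}\right) 83 + 12547} = - \frac{47718}{- \frac{83}{193} + 12547} = - \frac{47718}{\frac{2421488}{193}} = \left(-47718\right) \frac{193}{2421488} = - \frac{4604787}{1210744}$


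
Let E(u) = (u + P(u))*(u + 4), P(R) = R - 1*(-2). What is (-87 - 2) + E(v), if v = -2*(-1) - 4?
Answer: -93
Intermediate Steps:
P(R) = 2 + R (P(R) = R + 2 = 2 + R)
v = -2 (v = 2 - 4 = -2)
E(u) = (2 + 2*u)*(4 + u) (E(u) = (u + (2 + u))*(u + 4) = (2 + 2*u)*(4 + u))
(-87 - 2) + E(v) = (-87 - 2) + (8 + 2*(-2)² + 10*(-2)) = -89 + (8 + 2*4 - 20) = -89 + (8 + 8 - 20) = -89 - 4 = -93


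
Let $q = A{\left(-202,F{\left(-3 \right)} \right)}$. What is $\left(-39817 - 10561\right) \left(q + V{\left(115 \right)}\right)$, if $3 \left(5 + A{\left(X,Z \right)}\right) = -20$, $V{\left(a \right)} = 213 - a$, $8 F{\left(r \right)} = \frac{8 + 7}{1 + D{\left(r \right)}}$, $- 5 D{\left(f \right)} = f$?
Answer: $- \frac{13047902}{3} \approx -4.3493 \cdot 10^{6}$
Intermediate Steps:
$D{\left(f \right)} = - \frac{f}{5}$
$F{\left(r \right)} = \frac{15}{8 \left(1 - \frac{r}{5}\right)}$ ($F{\left(r \right)} = \frac{\left(8 + 7\right) \frac{1}{1 - \frac{r}{5}}}{8} = \frac{15 \frac{1}{1 - \frac{r}{5}}}{8} = \frac{15}{8 \left(1 - \frac{r}{5}\right)}$)
$A{\left(X,Z \right)} = - \frac{35}{3}$ ($A{\left(X,Z \right)} = -5 + \frac{1}{3} \left(-20\right) = -5 - \frac{20}{3} = - \frac{35}{3}$)
$q = - \frac{35}{3} \approx -11.667$
$\left(-39817 - 10561\right) \left(q + V{\left(115 \right)}\right) = \left(-39817 - 10561\right) \left(- \frac{35}{3} + \left(213 - 115\right)\right) = - 50378 \left(- \frac{35}{3} + \left(213 - 115\right)\right) = - 50378 \left(- \frac{35}{3} + 98\right) = \left(-50378\right) \frac{259}{3} = - \frac{13047902}{3}$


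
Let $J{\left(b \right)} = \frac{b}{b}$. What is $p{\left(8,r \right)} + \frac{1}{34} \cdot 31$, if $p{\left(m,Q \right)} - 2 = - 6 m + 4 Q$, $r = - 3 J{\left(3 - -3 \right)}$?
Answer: $- \frac{1941}{34} \approx -57.088$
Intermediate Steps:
$J{\left(b \right)} = 1$
$r = -3$ ($r = \left(-3\right) 1 = -3$)
$p{\left(m,Q \right)} = 2 - 6 m + 4 Q$ ($p{\left(m,Q \right)} = 2 + \left(- 6 m + 4 Q\right) = 2 - 6 m + 4 Q$)
$p{\left(8,r \right)} + \frac{1}{34} \cdot 31 = \left(2 - 48 + 4 \left(-3\right)\right) + \frac{1}{34} \cdot 31 = \left(2 - 48 - 12\right) + \frac{1}{34} \cdot 31 = -58 + \frac{31}{34} = - \frac{1941}{34}$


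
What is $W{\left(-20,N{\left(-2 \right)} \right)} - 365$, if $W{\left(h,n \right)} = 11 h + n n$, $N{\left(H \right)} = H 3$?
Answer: $-549$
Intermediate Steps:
$N{\left(H \right)} = 3 H$
$W{\left(h,n \right)} = n^{2} + 11 h$ ($W{\left(h,n \right)} = 11 h + n^{2} = n^{2} + 11 h$)
$W{\left(-20,N{\left(-2 \right)} \right)} - 365 = \left(\left(3 \left(-2\right)\right)^{2} + 11 \left(-20\right)\right) - 365 = \left(\left(-6\right)^{2} - 220\right) - 365 = \left(36 - 220\right) - 365 = -184 - 365 = -549$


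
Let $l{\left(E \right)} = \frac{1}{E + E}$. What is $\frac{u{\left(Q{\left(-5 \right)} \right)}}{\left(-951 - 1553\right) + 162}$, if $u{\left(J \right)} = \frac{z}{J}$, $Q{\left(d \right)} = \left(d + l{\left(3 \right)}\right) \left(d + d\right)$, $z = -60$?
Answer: $\frac{18}{33959} \approx 0.00053005$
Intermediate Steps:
$l{\left(E \right)} = \frac{1}{2 E}$
$Q{\left(d \right)} = 2 d \left(\frac{1}{6} + d\right)$ ($Q{\left(d \right)} = \left(d + \frac{1}{2 \cdot 3}\right) \left(d + d\right) = \left(d + \frac{1}{2} \cdot \frac{1}{3}\right) 2 d = \left(d + \frac{1}{6}\right) 2 d = \left(\frac{1}{6} + d\right) 2 d = 2 d \left(\frac{1}{6} + d\right)$)
$u{\left(J \right)} = - \frac{60}{J}$
$\frac{u{\left(Q{\left(-5 \right)} \right)}}{\left(-951 - 1553\right) + 162} = \frac{\left(-60\right) \frac{1}{\frac{1}{3} \left(-5\right) \left(1 + 6 \left(-5\right)\right)}}{\left(-951 - 1553\right) + 162} = \frac{\left(-60\right) \frac{1}{\frac{1}{3} \left(-5\right) \left(1 - 30\right)}}{-2504 + 162} = \frac{\left(-60\right) \frac{1}{\frac{1}{3} \left(-5\right) \left(-29\right)}}{-2342} = - \frac{60}{\frac{145}{3}} \left(- \frac{1}{2342}\right) = \left(-60\right) \frac{3}{145} \left(- \frac{1}{2342}\right) = \left(- \frac{36}{29}\right) \left(- \frac{1}{2342}\right) = \frac{18}{33959}$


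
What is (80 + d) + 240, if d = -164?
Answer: 156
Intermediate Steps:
(80 + d) + 240 = (80 - 164) + 240 = -84 + 240 = 156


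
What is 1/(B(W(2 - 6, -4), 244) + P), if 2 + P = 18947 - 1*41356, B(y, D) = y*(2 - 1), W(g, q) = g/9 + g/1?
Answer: -9/201739 ≈ -4.4612e-5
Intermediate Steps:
W(g, q) = 10*g/9 (W(g, q) = g*(⅑) + g*1 = g/9 + g = 10*g/9)
B(y, D) = y (B(y, D) = y*1 = y)
P = -22411 (P = -2 + (18947 - 1*41356) = -2 + (18947 - 41356) = -2 - 22409 = -22411)
1/(B(W(2 - 6, -4), 244) + P) = 1/(10*(2 - 6)/9 - 22411) = 1/((10/9)*(-4) - 22411) = 1/(-40/9 - 22411) = 1/(-201739/9) = -9/201739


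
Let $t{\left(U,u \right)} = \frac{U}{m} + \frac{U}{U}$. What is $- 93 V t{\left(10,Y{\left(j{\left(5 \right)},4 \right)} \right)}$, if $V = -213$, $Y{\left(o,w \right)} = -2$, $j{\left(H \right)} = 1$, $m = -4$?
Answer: $- \frac{59427}{2} \approx -29714.0$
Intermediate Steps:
$t{\left(U,u \right)} = 1 - \frac{U}{4}$ ($t{\left(U,u \right)} = \frac{U}{-4} + \frac{U}{U} = U \left(- \frac{1}{4}\right) + 1 = - \frac{U}{4} + 1 = 1 - \frac{U}{4}$)
$- 93 V t{\left(10,Y{\left(j{\left(5 \right)},4 \right)} \right)} = \left(-93\right) \left(-213\right) \left(1 - \frac{5}{2}\right) = 19809 \left(1 - \frac{5}{2}\right) = 19809 \left(- \frac{3}{2}\right) = - \frac{59427}{2}$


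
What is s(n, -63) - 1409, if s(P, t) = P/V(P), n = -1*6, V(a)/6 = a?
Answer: -8453/6 ≈ -1408.8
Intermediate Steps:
V(a) = 6*a
n = -6
s(P, t) = ⅙ (s(P, t) = P/((6*P)) = P*(1/(6*P)) = ⅙)
s(n, -63) - 1409 = ⅙ - 1409 = -8453/6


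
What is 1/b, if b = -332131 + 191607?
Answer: -1/140524 ≈ -7.1162e-6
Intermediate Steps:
b = -140524
1/b = 1/(-140524) = -1/140524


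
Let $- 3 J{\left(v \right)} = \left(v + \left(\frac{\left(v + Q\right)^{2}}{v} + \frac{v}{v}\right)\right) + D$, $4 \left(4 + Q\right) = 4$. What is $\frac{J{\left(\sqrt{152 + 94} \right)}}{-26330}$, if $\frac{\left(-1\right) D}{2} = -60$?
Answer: $\frac{23}{15798} + \frac{167 \sqrt{246}}{6477180} \approx 0.0018603$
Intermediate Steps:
$Q = -3$ ($Q = -4 + \frac{1}{4} \cdot 4 = -4 + 1 = -3$)
$D = 120$ ($D = \left(-2\right) \left(-60\right) = 120$)
$J{\left(v \right)} = - \frac{121}{3} - \frac{v}{3} - \frac{\left(-3 + v\right)^{2}}{3 v}$ ($J{\left(v \right)} = - \frac{\left(v + \left(\frac{\left(v - 3\right)^{2}}{v} + \frac{v}{v}\right)\right) + 120}{3} = - \frac{\left(v + \left(\frac{\left(-3 + v\right)^{2}}{v} + 1\right)\right) + 120}{3} = - \frac{\left(v + \left(1 + \frac{\left(-3 + v\right)^{2}}{v}\right)\right) + 120}{3} = - \frac{\left(1 + v + \frac{\left(-3 + v\right)^{2}}{v}\right) + 120}{3} = - \frac{121 + v + \frac{\left(-3 + v\right)^{2}}{v}}{3} = - \frac{121}{3} - \frac{v}{3} - \frac{\left(-3 + v\right)^{2}}{3 v}$)
$\frac{J{\left(\sqrt{152 + 94} \right)}}{-26330} = \frac{\frac{1}{3} \frac{1}{\sqrt{152 + 94}} \left(- \left(-3 + \sqrt{152 + 94}\right)^{2} - \sqrt{152 + 94} \left(121 + \sqrt{152 + 94}\right)\right)}{-26330} = \frac{- \left(-3 + \sqrt{246}\right)^{2} - \sqrt{246} \left(121 + \sqrt{246}\right)}{3 \sqrt{246}} \left(- \frac{1}{26330}\right) = \frac{\frac{\sqrt{246}}{246} \left(- \left(-3 + \sqrt{246}\right)^{2} - \sqrt{246} \left(121 + \sqrt{246}\right)\right)}{3} \left(- \frac{1}{26330}\right) = \frac{\sqrt{246} \left(- \left(-3 + \sqrt{246}\right)^{2} - \sqrt{246} \left(121 + \sqrt{246}\right)\right)}{738} \left(- \frac{1}{26330}\right) = - \frac{\sqrt{246} \left(- \left(-3 + \sqrt{246}\right)^{2} - \sqrt{246} \left(121 + \sqrt{246}\right)\right)}{19431540}$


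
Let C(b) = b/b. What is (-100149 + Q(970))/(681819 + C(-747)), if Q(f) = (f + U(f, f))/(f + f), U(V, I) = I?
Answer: -25037/170455 ≈ -0.14688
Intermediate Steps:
C(b) = 1
Q(f) = 1 (Q(f) = (f + f)/(f + f) = (2*f)/((2*f)) = (2*f)*(1/(2*f)) = 1)
(-100149 + Q(970))/(681819 + C(-747)) = (-100149 + 1)/(681819 + 1) = -100148/681820 = -100148*1/681820 = -25037/170455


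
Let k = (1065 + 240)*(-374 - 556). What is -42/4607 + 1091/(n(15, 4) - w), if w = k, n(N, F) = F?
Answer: -45947231/5591303978 ≈ -0.0082176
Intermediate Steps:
k = -1213650 (k = 1305*(-930) = -1213650)
w = -1213650
-42/4607 + 1091/(n(15, 4) - w) = -42/4607 + 1091/(4 - 1*(-1213650)) = -42*1/4607 + 1091/(4 + 1213650) = -42/4607 + 1091/1213654 = -45947231/5591303978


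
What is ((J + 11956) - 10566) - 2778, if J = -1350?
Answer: -2738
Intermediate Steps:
((J + 11956) - 10566) - 2778 = ((-1350 + 11956) - 10566) - 2778 = (10606 - 10566) - 2778 = 40 - 2778 = -2738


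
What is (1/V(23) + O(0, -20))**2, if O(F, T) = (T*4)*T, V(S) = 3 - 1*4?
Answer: 2556801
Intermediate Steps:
V(S) = -1 (V(S) = 3 - 4 = -1)
O(F, T) = 4*T**2 (O(F, T) = (4*T)*T = 4*T**2)
(1/V(23) + O(0, -20))**2 = (1/(-1) + 4*(-20)**2)**2 = (-1 + 4*400)**2 = (-1 + 1600)**2 = 1599**2 = 2556801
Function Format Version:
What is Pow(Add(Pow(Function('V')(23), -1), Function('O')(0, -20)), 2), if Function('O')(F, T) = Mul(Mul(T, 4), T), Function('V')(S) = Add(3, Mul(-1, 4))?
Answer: 2556801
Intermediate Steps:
Function('V')(S) = -1 (Function('V')(S) = Add(3, -4) = -1)
Function('O')(F, T) = Mul(4, Pow(T, 2)) (Function('O')(F, T) = Mul(Mul(4, T), T) = Mul(4, Pow(T, 2)))
Pow(Add(Pow(Function('V')(23), -1), Function('O')(0, -20)), 2) = Pow(Add(Pow(-1, -1), Mul(4, Pow(-20, 2))), 2) = Pow(Add(-1, Mul(4, 400)), 2) = Pow(Add(-1, 1600), 2) = Pow(1599, 2) = 2556801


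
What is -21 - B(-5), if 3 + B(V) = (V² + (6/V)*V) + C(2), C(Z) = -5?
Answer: -44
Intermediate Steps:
B(V) = -2 + V² (B(V) = -3 + ((V² + (6/V)*V) - 5) = -3 + ((V² + 6) - 5) = -3 + ((6 + V²) - 5) = -3 + (1 + V²) = -2 + V²)
-21 - B(-5) = -21 - (-2 + (-5)²) = -21 - (-2 + 25) = -21 - 1*23 = -21 - 23 = -44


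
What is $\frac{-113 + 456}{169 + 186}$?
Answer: $\frac{343}{355} \approx 0.9662$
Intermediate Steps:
$\frac{-113 + 456}{169 + 186} = \frac{343}{355}$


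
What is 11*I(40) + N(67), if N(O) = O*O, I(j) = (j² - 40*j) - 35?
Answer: 4104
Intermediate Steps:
I(j) = -35 + j² - 40*j
N(O) = O²
11*I(40) + N(67) = 11*(-35 + 40² - 40*40) + 67² = 11*(-35 + 1600 - 1600) + 4489 = 11*(-35) + 4489 = -385 + 4489 = 4104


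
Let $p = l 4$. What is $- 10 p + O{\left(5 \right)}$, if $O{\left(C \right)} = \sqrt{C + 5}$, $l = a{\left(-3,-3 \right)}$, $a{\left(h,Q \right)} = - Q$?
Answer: $-120 + \sqrt{10} \approx -116.84$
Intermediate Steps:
$l = 3$ ($l = \left(-1\right) \left(-3\right) = 3$)
$O{\left(C \right)} = \sqrt{5 + C}$
$p = 12$ ($p = 3 \cdot 4 = 12$)
$- 10 p + O{\left(5 \right)} = \left(-10\right) 12 + \sqrt{5 + 5} = -120 + \sqrt{10}$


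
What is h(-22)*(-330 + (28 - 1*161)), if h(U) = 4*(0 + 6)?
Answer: -11112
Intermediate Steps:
h(U) = 24 (h(U) = 4*6 = 24)
h(-22)*(-330 + (28 - 1*161)) = 24*(-330 + (28 - 1*161)) = 24*(-330 + (28 - 161)) = 24*(-330 - 133) = 24*(-463) = -11112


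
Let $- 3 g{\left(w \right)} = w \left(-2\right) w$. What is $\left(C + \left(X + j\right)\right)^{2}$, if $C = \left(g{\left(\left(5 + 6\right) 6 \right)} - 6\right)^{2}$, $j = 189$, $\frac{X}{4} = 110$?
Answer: $70543755335089$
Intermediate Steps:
$X = 440$ ($X = 4 \cdot 110 = 440$)
$g{\left(w \right)} = \frac{2 w^{2}}{3}$ ($g{\left(w \right)} = - \frac{w \left(-2\right) w}{3} = - \frac{- 2 w w}{3} = - \frac{\left(-2\right) w^{2}}{3} = \frac{2 w^{2}}{3}$)
$C = 8398404$ ($C = \left(\frac{2 \left(\left(5 + 6\right) 6\right)^{2}}{3} - 6\right)^{2} = \left(\frac{2 \left(11 \cdot 6\right)^{2}}{3} - 6\right)^{2} = \left(\frac{2 \cdot 66^{2}}{3} - 6\right)^{2} = \left(\frac{2}{3} \cdot 4356 - 6\right)^{2} = \left(2904 - 6\right)^{2} = 2898^{2} = 8398404$)
$\left(C + \left(X + j\right)\right)^{2} = \left(8398404 + \left(440 + 189\right)\right)^{2} = \left(8398404 + 629\right)^{2} = 8399033^{2} = 70543755335089$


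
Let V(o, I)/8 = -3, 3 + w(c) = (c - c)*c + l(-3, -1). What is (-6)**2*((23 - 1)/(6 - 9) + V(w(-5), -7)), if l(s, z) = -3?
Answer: -1128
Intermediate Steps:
w(c) = -6 (w(c) = -3 + ((c - c)*c - 3) = -3 + (0*c - 3) = -3 + (0 - 3) = -3 - 3 = -6)
V(o, I) = -24 (V(o, I) = 8*(-3) = -24)
(-6)**2*((23 - 1)/(6 - 9) + V(w(-5), -7)) = (-6)**2*((23 - 1)/(6 - 9) - 24) = 36*(22/(-3) - 24) = 36*(22*(-1/3) - 24) = 36*(-22/3 - 24) = 36*(-94/3) = -1128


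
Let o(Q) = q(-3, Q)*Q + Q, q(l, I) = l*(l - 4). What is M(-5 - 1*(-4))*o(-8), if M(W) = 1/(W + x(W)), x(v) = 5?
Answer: -44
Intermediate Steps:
q(l, I) = l*(-4 + l)
M(W) = 1/(5 + W) (M(W) = 1/(W + 5) = 1/(5 + W))
o(Q) = 22*Q (o(Q) = (-3*(-4 - 3))*Q + Q = (-3*(-7))*Q + Q = 21*Q + Q = 22*Q)
M(-5 - 1*(-4))*o(-8) = (22*(-8))/(5 + (-5 - 1*(-4))) = -176/(5 + (-5 + 4)) = -176/(5 - 1) = -176/4 = (1/4)*(-176) = -44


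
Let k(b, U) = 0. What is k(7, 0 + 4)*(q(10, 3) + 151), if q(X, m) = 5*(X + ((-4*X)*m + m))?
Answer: 0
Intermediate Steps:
q(X, m) = 5*X + 5*m - 20*X*m (q(X, m) = 5*(X + (-4*X*m + m)) = 5*(X + (m - 4*X*m)) = 5*(X + m - 4*X*m) = 5*X + 5*m - 20*X*m)
k(7, 0 + 4)*(q(10, 3) + 151) = 0*((5*10 + 5*3 - 20*10*3) + 151) = 0*((50 + 15 - 600) + 151) = 0*(-535 + 151) = 0*(-384) = 0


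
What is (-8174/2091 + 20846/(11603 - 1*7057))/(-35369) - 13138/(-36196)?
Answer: 1104212419509005/3042333597004566 ≈ 0.36295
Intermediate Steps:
(-8174/2091 + 20846/(11603 - 1*7057))/(-35369) - 13138/(-36196) = (-8174*1/2091 + 20846/(11603 - 7057))*(-1/35369) - 13138*(-1/36196) = (-8174/2091 + 20846/4546)*(-1/35369) + 6569/18098 = (-8174/2091 + 20846*(1/4546))*(-1/35369) + 6569/18098 = (-8174/2091 + 10423/2273)*(-1/35369) + 6569/18098 = (3214991/4752843)*(-1/35369) + 6569/18098 = -3214991/168103304067 + 6569/18098 = 1104212419509005/3042333597004566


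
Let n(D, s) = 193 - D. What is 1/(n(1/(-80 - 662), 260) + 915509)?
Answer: 742/679450885 ≈ 1.0921e-6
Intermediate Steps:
1/(n(1/(-80 - 662), 260) + 915509) = 1/((193 - 1/(-80 - 662)) + 915509) = 1/((193 - 1/(-742)) + 915509) = 1/((193 - 1*(-1/742)) + 915509) = 1/((193 + 1/742) + 915509) = 1/(143207/742 + 915509) = 1/(679450885/742) = 742/679450885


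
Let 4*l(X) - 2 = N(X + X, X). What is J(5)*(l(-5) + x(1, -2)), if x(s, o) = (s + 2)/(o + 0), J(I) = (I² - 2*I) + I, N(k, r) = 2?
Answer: -10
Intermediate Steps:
l(X) = 1 (l(X) = ½ + (¼)*2 = ½ + ½ = 1)
J(I) = I² - I
x(s, o) = (2 + s)/o
J(5)*(l(-5) + x(1, -2)) = (5*(-1 + 5))*(1 + (2 + 1)/(-2)) = (5*4)*(1 - ½*3) = 20*(1 - 3/2) = 20*(-½) = -10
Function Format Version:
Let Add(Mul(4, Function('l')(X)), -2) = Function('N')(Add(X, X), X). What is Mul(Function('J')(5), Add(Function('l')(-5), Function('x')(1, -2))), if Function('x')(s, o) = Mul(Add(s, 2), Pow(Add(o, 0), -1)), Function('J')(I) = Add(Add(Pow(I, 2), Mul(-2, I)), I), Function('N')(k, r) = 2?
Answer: -10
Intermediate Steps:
Function('l')(X) = 1 (Function('l')(X) = Add(Rational(1, 2), Mul(Rational(1, 4), 2)) = Add(Rational(1, 2), Rational(1, 2)) = 1)
Function('J')(I) = Add(Pow(I, 2), Mul(-1, I))
Function('x')(s, o) = Mul(Pow(o, -1), Add(2, s)) (Function('x')(s, o) = Mul(Add(2, s), Pow(o, -1)) = Mul(Pow(o, -1), Add(2, s)))
Mul(Function('J')(5), Add(Function('l')(-5), Function('x')(1, -2))) = Mul(Mul(5, Add(-1, 5)), Add(1, Mul(Pow(-2, -1), Add(2, 1)))) = Mul(Mul(5, 4), Add(1, Mul(Rational(-1, 2), 3))) = Mul(20, Add(1, Rational(-3, 2))) = Mul(20, Rational(-1, 2)) = -10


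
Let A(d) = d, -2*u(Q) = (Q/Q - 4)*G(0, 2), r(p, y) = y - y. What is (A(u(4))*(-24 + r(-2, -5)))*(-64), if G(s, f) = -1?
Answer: -2304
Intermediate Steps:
r(p, y) = 0
u(Q) = -3/2 (u(Q) = -(Q/Q - 4)*(-1)/2 = -(1 - 4)*(-1)/2 = -(-3)*(-1)/2 = -1/2*3 = -3/2)
(A(u(4))*(-24 + r(-2, -5)))*(-64) = -3*(-24 + 0)/2*(-64) = -3/2*(-24)*(-64) = 36*(-64) = -2304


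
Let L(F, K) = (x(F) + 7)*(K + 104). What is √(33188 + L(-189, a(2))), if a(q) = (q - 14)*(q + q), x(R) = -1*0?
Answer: 2*√8395 ≈ 183.25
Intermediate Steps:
x(R) = 0
a(q) = 2*q*(-14 + q) (a(q) = (-14 + q)*(2*q) = 2*q*(-14 + q))
L(F, K) = 728 + 7*K (L(F, K) = (0 + 7)*(K + 104) = 7*(104 + K) = 728 + 7*K)
√(33188 + L(-189, a(2))) = √(33188 + (728 + 7*(2*2*(-14 + 2)))) = √(33188 + (728 + 7*(2*2*(-12)))) = √(33188 + (728 + 7*(-48))) = √(33188 + (728 - 336)) = √(33188 + 392) = √33580 = 2*√8395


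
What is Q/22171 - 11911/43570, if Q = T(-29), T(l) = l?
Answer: -265342311/965990470 ≈ -0.27468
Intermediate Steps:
Q = -29
Q/22171 - 11911/43570 = -29/22171 - 11911/43570 = -265342311/965990470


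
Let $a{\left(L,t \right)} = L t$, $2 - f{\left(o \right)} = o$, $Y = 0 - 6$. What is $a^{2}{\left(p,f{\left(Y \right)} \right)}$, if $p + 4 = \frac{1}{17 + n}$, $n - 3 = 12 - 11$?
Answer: $\frac{440896}{441} \approx 999.76$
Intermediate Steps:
$n = 4$ ($n = 3 + \left(12 - 11\right) = 3 + 1 = 4$)
$Y = -6$ ($Y = 0 - 6 = -6$)
$f{\left(o \right)} = 2 - o$
$p = - \frac{83}{21}$ ($p = -4 + \frac{1}{17 + 4} = -4 + \frac{1}{21} = - \frac{83}{21} \approx -3.9524$)
$a^{2}{\left(p,f{\left(Y \right)} \right)} = \left(- \frac{83 \left(2 - -6\right)}{21}\right)^{2} = \left(- \frac{83 \left(2 + 6\right)}{21}\right)^{2} = \left(\left(- \frac{83}{21}\right) 8\right)^{2} = \left(- \frac{664}{21}\right)^{2} = \frac{440896}{441}$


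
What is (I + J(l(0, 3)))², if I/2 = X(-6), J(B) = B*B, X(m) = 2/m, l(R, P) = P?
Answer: 625/9 ≈ 69.444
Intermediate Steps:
J(B) = B²
I = -⅔ (I = 2*(2/(-6)) = 2*(2*(-⅙)) = 2*(-⅓) = -⅔ ≈ -0.66667)
(I + J(l(0, 3)))² = (-⅔ + 3²)² = (-⅔ + 9)² = (25/3)² = 625/9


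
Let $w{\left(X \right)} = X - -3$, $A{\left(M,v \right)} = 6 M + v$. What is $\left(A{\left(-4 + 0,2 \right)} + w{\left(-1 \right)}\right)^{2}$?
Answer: $400$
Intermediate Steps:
$A{\left(M,v \right)} = v + 6 M$
$w{\left(X \right)} = 3 + X$ ($w{\left(X \right)} = X + 3 = 3 + X$)
$\left(A{\left(-4 + 0,2 \right)} + w{\left(-1 \right)}\right)^{2} = \left(\left(2 + 6 \left(-4 + 0\right)\right) + \left(3 - 1\right)\right)^{2} = \left(\left(2 + 6 \left(-4\right)\right) + 2\right)^{2} = \left(\left(2 - 24\right) + 2\right)^{2} = \left(-22 + 2\right)^{2} = \left(-20\right)^{2} = 400$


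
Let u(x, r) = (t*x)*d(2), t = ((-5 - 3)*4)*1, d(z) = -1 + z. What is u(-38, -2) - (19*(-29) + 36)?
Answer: 1731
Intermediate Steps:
t = -32 (t = -8*4*1 = -32*1 = -32)
u(x, r) = -32*x (u(x, r) = (-32*x)*(-1 + 2) = -32*x*1 = -32*x)
u(-38, -2) - (19*(-29) + 36) = -32*(-38) - (19*(-29) + 36) = 1216 - (-551 + 36) = 1216 - 1*(-515) = 1216 + 515 = 1731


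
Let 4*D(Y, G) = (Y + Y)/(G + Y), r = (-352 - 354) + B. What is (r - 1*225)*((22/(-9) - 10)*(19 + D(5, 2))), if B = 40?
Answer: 214632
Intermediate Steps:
r = -666 (r = (-352 - 354) + 40 = -706 + 40 = -666)
D(Y, G) = Y/(2*(G + Y)) (D(Y, G) = ((Y + Y)/(G + Y))/4 = ((2*Y)/(G + Y))/4 = (2*Y/(G + Y))/4 = Y/(2*(G + Y)))
(r - 1*225)*((22/(-9) - 10)*(19 + D(5, 2))) = (-666 - 1*225)*((22/(-9) - 10)*(19 + (½)*5/(2 + 5))) = (-666 - 225)*((22*(-⅑) - 10)*(19 + (½)*5/7)) = -891*(-22/9 - 10)*(19 + (½)*5*(⅐)) = -(-11088)*(19 + 5/14) = -(-11088)*271/14 = -891*(-2168/9) = 214632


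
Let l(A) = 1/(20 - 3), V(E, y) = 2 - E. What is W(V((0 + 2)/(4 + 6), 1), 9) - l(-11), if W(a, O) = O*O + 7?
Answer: 1495/17 ≈ 87.941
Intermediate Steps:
W(a, O) = 7 + O² (W(a, O) = O² + 7 = 7 + O²)
l(A) = 1/17
W(V((0 + 2)/(4 + 6), 1), 9) - l(-11) = (7 + 9²) - 1*1/17 = (7 + 81) - 1/17 = 88 - 1/17 = 1495/17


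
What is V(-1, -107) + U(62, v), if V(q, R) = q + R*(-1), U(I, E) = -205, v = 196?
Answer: -99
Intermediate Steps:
V(q, R) = q - R
V(-1, -107) + U(62, v) = (-1 - 1*(-107)) - 205 = (-1 + 107) - 205 = 106 - 205 = -99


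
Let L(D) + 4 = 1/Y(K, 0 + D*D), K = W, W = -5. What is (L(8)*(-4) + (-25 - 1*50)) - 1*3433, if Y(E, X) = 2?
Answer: -3494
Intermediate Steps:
K = -5
L(D) = -7/2 (L(D) = -4 + 1/2 = -4 + ½ = -7/2)
(L(8)*(-4) + (-25 - 1*50)) - 1*3433 = (-7/2*(-4) + (-25 - 1*50)) - 1*3433 = (14 + (-25 - 50)) - 3433 = (14 - 75) - 3433 = -61 - 3433 = -3494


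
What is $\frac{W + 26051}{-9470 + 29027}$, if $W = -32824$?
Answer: $- \frac{6773}{19557} \approx -0.34632$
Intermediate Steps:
$\frac{W + 26051}{-9470 + 29027} = \frac{-32824 + 26051}{-9470 + 29027} = - \frac{6773}{19557}$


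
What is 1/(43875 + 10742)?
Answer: 1/54617 ≈ 1.8309e-5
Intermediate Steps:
1/(43875 + 10742) = 1/54617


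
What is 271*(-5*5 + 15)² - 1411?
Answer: 25689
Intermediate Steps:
271*(-5*5 + 15)² - 1411 = 271*(-25 + 15)² - 1411 = 271*(-10)² - 1411 = 271*100 - 1411 = 27100 - 1411 = 25689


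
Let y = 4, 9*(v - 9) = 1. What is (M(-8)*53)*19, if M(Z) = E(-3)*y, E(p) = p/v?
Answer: -54378/41 ≈ -1326.3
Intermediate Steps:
v = 82/9 (v = 9 + (1/9)*1 = 9 + 1/9 = 82/9 ≈ 9.1111)
E(p) = 9*p/82 (E(p) = p/(82/9) = p*(9/82) = 9*p/82)
M(Z) = -54/41 (M(Z) = ((9/82)*(-3))*4 = -27/82*4 = -54/41)
(M(-8)*53)*19 = -54/41*53*19 = -2862/41*19 = -54378/41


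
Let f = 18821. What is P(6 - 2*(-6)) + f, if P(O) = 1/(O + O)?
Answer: 677557/36 ≈ 18821.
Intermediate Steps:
P(O) = 1/(2*O)
P(6 - 2*(-6)) + f = 1/(2*(6 - 2*(-6))) + 18821 = 1/(2*(6 + 12)) + 18821 = (½)/18 + 18821 = (½)*(1/18) + 18821 = 1/36 + 18821 = 677557/36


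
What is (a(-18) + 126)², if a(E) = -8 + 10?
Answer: 16384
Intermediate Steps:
a(E) = 2
(a(-18) + 126)² = (2 + 126)² = 128² = 16384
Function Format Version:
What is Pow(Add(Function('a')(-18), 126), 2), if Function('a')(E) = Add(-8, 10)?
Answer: 16384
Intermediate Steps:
Function('a')(E) = 2
Pow(Add(Function('a')(-18), 126), 2) = Pow(Add(2, 126), 2) = Pow(128, 2) = 16384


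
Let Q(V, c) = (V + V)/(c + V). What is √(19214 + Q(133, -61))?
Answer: √691837/6 ≈ 138.63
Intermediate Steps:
Q(V, c) = 2*V/(V + c) (Q(V, c) = (2*V)/(V + c) = 2*V/(V + c))
√(19214 + Q(133, -61)) = √(19214 + 2*133/(133 - 61)) = √(19214 + 2*133/72) = √(19214 + 2*133*(1/72)) = √(19214 + 133/36) = √(691837/36) = √691837/6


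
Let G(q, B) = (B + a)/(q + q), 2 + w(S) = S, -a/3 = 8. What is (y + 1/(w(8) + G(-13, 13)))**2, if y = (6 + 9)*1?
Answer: 6405961/27889 ≈ 229.69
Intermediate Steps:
a = -24 (a = -3*8 = -24)
w(S) = -2 + S
G(q, B) = (-24 + B)/(2*q) (G(q, B) = (B - 24)/(q + q) = (-24 + B)/((2*q)) = (-24 + B)*(1/(2*q)) = (-24 + B)/(2*q))
y = 15 (y = 15*1 = 15)
(y + 1/(w(8) + G(-13, 13)))**2 = (15 + 1/((-2 + 8) + (1/2)*(-24 + 13)/(-13)))**2 = (15 + 1/(6 + (1/2)*(-1/13)*(-11)))**2 = (15 + 1/(6 + 11/26))**2 = (15 + 1/(167/26))**2 = (15 + 26/167)**2 = (2531/167)**2 = 6405961/27889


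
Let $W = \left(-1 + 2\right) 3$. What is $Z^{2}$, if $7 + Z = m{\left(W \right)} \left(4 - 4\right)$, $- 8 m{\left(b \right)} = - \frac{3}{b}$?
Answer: $49$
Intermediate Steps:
$W = 3$ ($W = 1 \cdot 3 = 3$)
$m{\left(b \right)} = \frac{3}{8 b}$ ($m{\left(b \right)} = - \frac{\left(-3\right) \frac{1}{b}}{8} = \frac{3}{8 b}$)
$Z = -7$ ($Z = -7 + \frac{3}{8 \cdot 3} \left(4 - 4\right) = -7 + \frac{3}{8} \cdot \frac{1}{3} \cdot 0 = -7 + \frac{1}{8} \cdot 0 = -7 + 0 = -7$)
$Z^{2} = \left(-7\right)^{2} = 49$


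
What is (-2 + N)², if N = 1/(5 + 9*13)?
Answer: 59049/14884 ≈ 3.9673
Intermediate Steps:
N = 1/122 (N = 1/(5 + 117) = 1/122 ≈ 0.0081967)
(-2 + N)² = (-2 + 1/122)² = (-243/122)² = 59049/14884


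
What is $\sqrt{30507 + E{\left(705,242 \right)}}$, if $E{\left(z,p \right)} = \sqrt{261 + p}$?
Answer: $\sqrt{30507 + \sqrt{503}} \approx 174.73$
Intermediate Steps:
$\sqrt{30507 + E{\left(705,242 \right)}} = \sqrt{30507 + \sqrt{261 + 242}} = \sqrt{30507 + \sqrt{503}}$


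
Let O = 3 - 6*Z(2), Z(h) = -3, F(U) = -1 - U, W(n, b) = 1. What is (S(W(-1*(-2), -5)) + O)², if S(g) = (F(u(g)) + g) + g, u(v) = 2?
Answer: 400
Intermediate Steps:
S(g) = -3 + 2*g (S(g) = ((-1 - 1*2) + g) + g = ((-1 - 2) + g) + g = (-3 + g) + g = -3 + 2*g)
O = 21 (O = 3 - 6*(-3) = 3 + 18 = 21)
(S(W(-1*(-2), -5)) + O)² = ((-3 + 2*1) + 21)² = ((-3 + 2) + 21)² = (-1 + 21)² = 20² = 400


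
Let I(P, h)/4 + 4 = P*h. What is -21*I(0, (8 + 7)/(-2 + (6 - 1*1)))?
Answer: 336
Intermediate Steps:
I(P, h) = -16 + 4*P*h (I(P, h) = -16 + 4*(P*h) = -16 + 4*P*h)
-21*I(0, (8 + 7)/(-2 + (6 - 1*1))) = -21*(-16 + 4*0*((8 + 7)/(-2 + (6 - 1*1)))) = -21*(-16 + 4*0*(15/(-2 + (6 - 1)))) = -21*(-16 + 4*0*(15/(-2 + 5))) = -21*(-16 + 4*0*(15/3)) = -21*(-16 + 4*0*(15*(1/3))) = -21*(-16 + 4*0*5) = -21*(-16 + 0) = -21*(-16) = 336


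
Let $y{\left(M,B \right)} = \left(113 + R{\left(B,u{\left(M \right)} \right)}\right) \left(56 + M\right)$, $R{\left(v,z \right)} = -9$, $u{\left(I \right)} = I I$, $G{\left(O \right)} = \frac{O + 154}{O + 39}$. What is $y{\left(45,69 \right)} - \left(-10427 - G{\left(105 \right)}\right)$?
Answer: $\frac{3014323}{144} \approx 20933.0$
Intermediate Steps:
$G{\left(O \right)} = \frac{154 + O}{39 + O}$
$u{\left(I \right)} = I^{2}$
$y{\left(M,B \right)} = 5824 + 104 M$ ($y{\left(M,B \right)} = \left(113 - 9\right) \left(56 + M\right) = 104 \left(56 + M\right) = 5824 + 104 M$)
$y{\left(45,69 \right)} - \left(-10427 - G{\left(105 \right)}\right) = \left(5824 + 104 \cdot 45\right) - \left(-10427 - \frac{154 + 105}{39 + 105}\right) = \left(5824 + 4680\right) - \left(-10427 - \frac{1}{144} \cdot 259\right) = 10504 - \left(-10427 - \frac{1}{144} \cdot 259\right) = 10504 - \left(-10427 - \frac{259}{144}\right) = 10504 - - \frac{1501747}{144} = 10504 + \frac{1501747}{144} = \frac{3014323}{144}$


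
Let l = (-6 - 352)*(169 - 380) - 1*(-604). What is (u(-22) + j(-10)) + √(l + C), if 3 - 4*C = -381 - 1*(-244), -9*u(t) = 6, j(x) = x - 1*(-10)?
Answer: -⅔ + √76177 ≈ 275.33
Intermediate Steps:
j(x) = 10 + x (j(x) = x + 10 = 10 + x)
u(t) = -⅔ (u(t) = -⅑*6 = -⅔)
l = 76142 (l = -358*(-211) + 604 = 75538 + 604 = 76142)
C = 35 (C = ¾ - (-381 - 1*(-244))/4 = ¾ - (-381 + 244)/4 = ¾ - ¼*(-137) = ¾ + 137/4 = 35)
(u(-22) + j(-10)) + √(l + C) = (-⅔ + (10 - 10)) + √(76142 + 35) = (-⅔ + 0) + √76177 = -⅔ + √76177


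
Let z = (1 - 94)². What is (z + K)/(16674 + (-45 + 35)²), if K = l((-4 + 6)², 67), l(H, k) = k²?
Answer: 6569/8387 ≈ 0.78324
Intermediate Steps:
z = 8649 (z = (-93)² = 8649)
K = 4489 (K = 67² = 4489)
(z + K)/(16674 + (-45 + 35)²) = (8649 + 4489)/(16674 + (-45 + 35)²) = 13138/(16674 + (-10)²) = 13138/(16674 + 100) = 13138/16774 = 13138*(1/16774) = 6569/8387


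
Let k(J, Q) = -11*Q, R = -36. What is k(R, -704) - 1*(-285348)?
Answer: 293092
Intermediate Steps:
k(R, -704) - 1*(-285348) = -11*(-704) - 1*(-285348) = 7744 + 285348 = 293092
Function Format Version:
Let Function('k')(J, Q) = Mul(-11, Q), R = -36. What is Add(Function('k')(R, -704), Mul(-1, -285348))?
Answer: 293092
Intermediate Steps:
Add(Function('k')(R, -704), Mul(-1, -285348)) = Add(Mul(-11, -704), Mul(-1, -285348)) = Add(7744, 285348) = 293092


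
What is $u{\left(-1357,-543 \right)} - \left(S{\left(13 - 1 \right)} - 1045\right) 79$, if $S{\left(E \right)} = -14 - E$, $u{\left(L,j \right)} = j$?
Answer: $84066$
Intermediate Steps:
$u{\left(-1357,-543 \right)} - \left(S{\left(13 - 1 \right)} - 1045\right) 79 = -543 - \left(\left(-14 - \left(13 - 1\right)\right) - 1045\right) 79 = -543 - \left(\left(-14 - 12\right) - 1045\right) 79 = -543 - \left(-26 - 1045\right) 79 = -543 - \left(-1071\right) 79 = -543 - -84609 = -543 + 84609 = 84066$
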